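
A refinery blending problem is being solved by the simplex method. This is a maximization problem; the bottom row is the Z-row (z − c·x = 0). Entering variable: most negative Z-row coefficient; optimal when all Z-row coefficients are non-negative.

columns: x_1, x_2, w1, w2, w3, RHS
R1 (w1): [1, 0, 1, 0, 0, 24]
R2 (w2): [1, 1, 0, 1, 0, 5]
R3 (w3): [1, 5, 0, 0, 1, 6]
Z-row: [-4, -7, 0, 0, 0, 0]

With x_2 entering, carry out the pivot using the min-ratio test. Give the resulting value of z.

Ratio test on column x_2 — row 1: entry 0 ≤ 0; row 2: 5/1 = 5; row 3: 6/5 = 6/5. Minimum is 6/5 at row 3 (w3 leaves); pivot element 5.
Pivot on row 3; the Z-row RHS becomes 0 − (-7)·(6/5) = 42/5.

42/5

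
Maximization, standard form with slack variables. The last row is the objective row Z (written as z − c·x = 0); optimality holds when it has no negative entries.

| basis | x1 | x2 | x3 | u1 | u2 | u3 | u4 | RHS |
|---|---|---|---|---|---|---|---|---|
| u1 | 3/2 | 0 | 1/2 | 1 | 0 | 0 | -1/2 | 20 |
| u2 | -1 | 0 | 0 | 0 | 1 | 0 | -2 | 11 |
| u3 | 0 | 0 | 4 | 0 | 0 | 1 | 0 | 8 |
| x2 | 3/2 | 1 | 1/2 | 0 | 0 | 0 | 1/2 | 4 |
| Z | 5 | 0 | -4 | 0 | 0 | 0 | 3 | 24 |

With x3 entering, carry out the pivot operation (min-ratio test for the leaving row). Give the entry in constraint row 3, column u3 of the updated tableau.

1/4

Ratio test on column x3 — row 1: 20/(1/2) = 40; row 2: entry 0 ≤ 0; row 3: 8/4 = 2; row 4: 4/(1/2) = 8. Minimum is 2 at row 3 (u3 leaves); pivot element 4.
Divide row 3 by 4; eliminate column x3 from the other rows.
In the new row 3, the u3 entry is the old entry divided by the pivot: 1/4 = 1/4.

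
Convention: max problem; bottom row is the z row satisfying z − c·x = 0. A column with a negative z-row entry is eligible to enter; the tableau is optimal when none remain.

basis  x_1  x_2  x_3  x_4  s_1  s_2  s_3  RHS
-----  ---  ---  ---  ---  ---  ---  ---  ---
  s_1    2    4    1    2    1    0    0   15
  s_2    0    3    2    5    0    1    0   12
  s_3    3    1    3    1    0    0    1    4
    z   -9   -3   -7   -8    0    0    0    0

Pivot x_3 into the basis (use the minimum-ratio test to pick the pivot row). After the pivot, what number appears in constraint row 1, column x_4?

5/3

Ratio test on column x_3 — row 1: 15/1 = 15; row 2: 12/2 = 6; row 3: 4/3 = 4/3. Minimum is 4/3 at row 3 (s_3 leaves); pivot element 3.
Divide row 3 by 3; eliminate column x_3 from the other rows.
Row 1 update in column x_4: 2 − 1·(1/3) = 5/3.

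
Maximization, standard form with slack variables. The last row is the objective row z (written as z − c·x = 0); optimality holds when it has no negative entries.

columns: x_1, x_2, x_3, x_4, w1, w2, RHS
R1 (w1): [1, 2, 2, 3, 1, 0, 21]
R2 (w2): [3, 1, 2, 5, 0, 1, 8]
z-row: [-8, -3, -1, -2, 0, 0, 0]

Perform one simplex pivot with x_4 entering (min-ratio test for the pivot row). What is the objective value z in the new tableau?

Ratio test on column x_4 — row 1: 21/3 = 7; row 2: 8/5 = 8/5. Minimum is 8/5 at row 2 (w2 leaves); pivot element 5.
Pivot on row 2; the z-row RHS becomes 0 − (-2)·(8/5) = 16/5.

16/5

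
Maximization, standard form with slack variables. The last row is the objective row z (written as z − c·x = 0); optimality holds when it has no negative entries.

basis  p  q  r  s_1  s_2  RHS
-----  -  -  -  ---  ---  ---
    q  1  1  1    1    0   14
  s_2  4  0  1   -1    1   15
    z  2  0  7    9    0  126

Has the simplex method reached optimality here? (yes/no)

Every z-row coefficient is ≥ 0, so the tableau is optimal.

yes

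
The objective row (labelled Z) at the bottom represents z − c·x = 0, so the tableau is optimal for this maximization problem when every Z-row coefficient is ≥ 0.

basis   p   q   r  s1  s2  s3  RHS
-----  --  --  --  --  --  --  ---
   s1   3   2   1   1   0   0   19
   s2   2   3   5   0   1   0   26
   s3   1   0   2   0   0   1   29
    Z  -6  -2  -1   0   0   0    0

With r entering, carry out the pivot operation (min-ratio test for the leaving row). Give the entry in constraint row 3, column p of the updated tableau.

Ratio test on column r — row 1: 19/1 = 19; row 2: 26/5 = 26/5; row 3: 29/2 = 29/2. Minimum is 26/5 at row 2 (s2 leaves); pivot element 5.
Divide row 2 by 5; eliminate column r from the other rows.
Row 3 update in column p: 1 − 2·(2/5) = 1/5.

1/5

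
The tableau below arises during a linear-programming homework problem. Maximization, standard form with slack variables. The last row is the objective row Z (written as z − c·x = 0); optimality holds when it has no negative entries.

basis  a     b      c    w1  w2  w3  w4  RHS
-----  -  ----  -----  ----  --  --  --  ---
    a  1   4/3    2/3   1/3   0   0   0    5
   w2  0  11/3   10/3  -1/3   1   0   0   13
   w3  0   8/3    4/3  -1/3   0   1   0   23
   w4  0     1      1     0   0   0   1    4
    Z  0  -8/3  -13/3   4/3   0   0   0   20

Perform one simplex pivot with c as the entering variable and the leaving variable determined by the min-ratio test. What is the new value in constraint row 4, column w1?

1/10

Ratio test on column c — row 1: 5/(2/3) = 15/2; row 2: 13/(10/3) = 39/10; row 3: 23/(4/3) = 69/4; row 4: 4/1 = 4. Minimum is 39/10 at row 2 (w2 leaves); pivot element 10/3.
Divide row 2 by 10/3; eliminate column c from the other rows.
Row 4 update in column w1: 0 − 1·(-1/10) = 1/10.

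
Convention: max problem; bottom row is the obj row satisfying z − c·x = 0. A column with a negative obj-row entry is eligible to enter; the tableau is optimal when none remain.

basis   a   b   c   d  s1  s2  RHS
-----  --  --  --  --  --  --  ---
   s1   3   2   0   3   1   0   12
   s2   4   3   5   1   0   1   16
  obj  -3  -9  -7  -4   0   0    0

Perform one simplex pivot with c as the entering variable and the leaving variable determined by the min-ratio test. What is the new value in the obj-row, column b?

-24/5

Ratio test on column c — row 1: entry 0 ≤ 0; row 2: 16/5 = 16/5. Minimum is 16/5 at row 2 (s2 leaves); pivot element 5.
Divide row 2 by 5; eliminate column c from the other rows.
obj-row update in column b: -9 − (-7)·(3/5) = -24/5.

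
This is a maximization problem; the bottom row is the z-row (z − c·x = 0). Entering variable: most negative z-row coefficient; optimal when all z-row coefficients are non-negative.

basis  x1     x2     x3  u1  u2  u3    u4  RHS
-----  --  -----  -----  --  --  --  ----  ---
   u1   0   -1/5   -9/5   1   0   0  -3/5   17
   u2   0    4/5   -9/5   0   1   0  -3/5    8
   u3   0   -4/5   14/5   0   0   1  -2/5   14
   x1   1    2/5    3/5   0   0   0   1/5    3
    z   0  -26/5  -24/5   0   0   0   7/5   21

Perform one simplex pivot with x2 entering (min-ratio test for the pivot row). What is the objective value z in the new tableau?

60

Ratio test on column x2 — row 1: entry -1/5 ≤ 0; row 2: 8/(4/5) = 10; row 3: entry -4/5 ≤ 0; row 4: 3/(2/5) = 15/2. Minimum is 15/2 at row 4 (x1 leaves); pivot element 2/5.
Pivot on row 4; the z-row RHS becomes 21 − (-26/5)·(15/2) = 60.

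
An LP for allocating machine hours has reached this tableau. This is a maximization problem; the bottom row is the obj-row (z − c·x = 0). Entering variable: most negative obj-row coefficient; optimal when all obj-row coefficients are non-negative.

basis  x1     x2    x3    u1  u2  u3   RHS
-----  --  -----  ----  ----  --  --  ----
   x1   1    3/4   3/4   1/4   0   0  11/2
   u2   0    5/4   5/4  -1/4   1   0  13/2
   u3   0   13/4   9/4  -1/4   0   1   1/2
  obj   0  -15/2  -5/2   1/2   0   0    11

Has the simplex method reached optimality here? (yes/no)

The obj-row has a negative entry -15/2 in column x2, so it is not optimal.

no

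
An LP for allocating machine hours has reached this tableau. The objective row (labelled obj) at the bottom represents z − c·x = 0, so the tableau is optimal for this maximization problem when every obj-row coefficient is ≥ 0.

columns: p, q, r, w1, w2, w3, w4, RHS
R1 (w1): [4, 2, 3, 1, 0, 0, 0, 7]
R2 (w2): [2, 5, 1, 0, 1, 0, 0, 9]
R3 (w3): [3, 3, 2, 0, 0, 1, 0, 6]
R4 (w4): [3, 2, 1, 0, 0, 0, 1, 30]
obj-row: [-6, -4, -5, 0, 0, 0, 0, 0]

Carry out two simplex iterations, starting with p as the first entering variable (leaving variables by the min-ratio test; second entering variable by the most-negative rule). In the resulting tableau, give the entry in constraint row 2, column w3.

Ratio test on column p — row 1: 7/4 = 7/4; row 2: 9/2 = 9/2; row 3: 6/3 = 2; row 4: 30/3 = 10. Minimum is 7/4 at row 1 (w1 leaves); pivot element 4.
Divide row 1 by 4; eliminate column p from the other rows.
Second iteration: most negative obj-row entry is -1 in column q, so q enters.
Ratio test on column q — row 1: (7/4)/(1/2) = 7/2; row 2: (11/2)/4 = 11/8; row 3: (3/4)/(3/2) = 1/2; row 4: (99/4)/(1/2) = 99/2. Minimum is 1/2 at row 3 (w3 leaves); pivot element 3/2.
Divide row 3 by 3/2; eliminate column q from the other rows.
After both pivots, the entry at constraint row 2, column w3 is -8/3.

-8/3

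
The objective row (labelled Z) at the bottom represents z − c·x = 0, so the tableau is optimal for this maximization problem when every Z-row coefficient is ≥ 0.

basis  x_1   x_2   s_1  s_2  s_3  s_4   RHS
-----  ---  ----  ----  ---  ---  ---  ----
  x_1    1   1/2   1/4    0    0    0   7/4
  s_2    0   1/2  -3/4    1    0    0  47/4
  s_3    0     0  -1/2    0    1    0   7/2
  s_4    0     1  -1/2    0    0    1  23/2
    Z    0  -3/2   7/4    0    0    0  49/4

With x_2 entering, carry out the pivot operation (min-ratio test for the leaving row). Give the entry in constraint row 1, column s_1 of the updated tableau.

1/2

Ratio test on column x_2 — row 1: (7/4)/(1/2) = 7/2; row 2: (47/4)/(1/2) = 47/2; row 3: entry 0 ≤ 0; row 4: (23/2)/1 = 23/2. Minimum is 7/2 at row 1 (x_1 leaves); pivot element 1/2.
Divide row 1 by 1/2; eliminate column x_2 from the other rows.
In the new row 1, the s_1 entry is the old entry divided by the pivot: (1/4)/(1/2) = 1/2.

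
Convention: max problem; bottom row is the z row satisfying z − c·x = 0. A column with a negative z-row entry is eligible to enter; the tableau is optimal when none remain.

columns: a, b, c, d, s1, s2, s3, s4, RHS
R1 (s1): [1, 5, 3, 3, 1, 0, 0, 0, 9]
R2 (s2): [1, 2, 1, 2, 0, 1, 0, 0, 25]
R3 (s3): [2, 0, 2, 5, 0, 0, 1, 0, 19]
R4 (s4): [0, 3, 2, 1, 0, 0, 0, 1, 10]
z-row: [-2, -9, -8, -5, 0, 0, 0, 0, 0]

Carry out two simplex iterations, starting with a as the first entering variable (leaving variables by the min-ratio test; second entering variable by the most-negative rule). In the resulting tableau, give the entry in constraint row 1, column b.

Ratio test on column a — row 1: 9/1 = 9; row 2: 25/1 = 25; row 3: 19/2 = 19/2; row 4: entry 0 ≤ 0. Minimum is 9 at row 1 (s1 leaves); pivot element 1.
Divide row 1 by 1; eliminate column a from the other rows.
Second iteration: most negative z-row entry is -2 in column c, so c enters.
Ratio test on column c — row 1: 9/3 = 3; row 2: entry -2 ≤ 0; row 3: entry -4 ≤ 0; row 4: 10/2 = 5. Minimum is 3 at row 1 (a leaves); pivot element 3.
Divide row 1 by 3; eliminate column c from the other rows.
After both pivots, the entry at constraint row 1, column b is 5/3.

5/3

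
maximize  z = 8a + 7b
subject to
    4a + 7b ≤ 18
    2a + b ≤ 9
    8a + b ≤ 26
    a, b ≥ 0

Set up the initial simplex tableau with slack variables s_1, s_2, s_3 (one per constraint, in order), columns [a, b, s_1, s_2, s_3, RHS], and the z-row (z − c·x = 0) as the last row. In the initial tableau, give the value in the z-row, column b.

-7

The z-row carries the negated objective coefficients: the b entry is -7.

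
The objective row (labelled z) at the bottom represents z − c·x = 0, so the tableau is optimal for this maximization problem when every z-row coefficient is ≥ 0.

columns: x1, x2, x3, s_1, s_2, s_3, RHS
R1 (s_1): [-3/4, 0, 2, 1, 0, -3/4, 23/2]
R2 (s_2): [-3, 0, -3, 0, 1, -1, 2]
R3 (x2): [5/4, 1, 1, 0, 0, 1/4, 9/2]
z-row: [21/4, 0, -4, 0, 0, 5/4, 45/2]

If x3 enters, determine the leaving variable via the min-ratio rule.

Column x3 entries and ratios — s_1: (23/2)/2 = 23/4; s_2: -3 ≤ 0, skip; x2: (9/2)/1 = 9/2.
Smallest ratio is 9/2 in the row of x2, so x2 leaves.

x2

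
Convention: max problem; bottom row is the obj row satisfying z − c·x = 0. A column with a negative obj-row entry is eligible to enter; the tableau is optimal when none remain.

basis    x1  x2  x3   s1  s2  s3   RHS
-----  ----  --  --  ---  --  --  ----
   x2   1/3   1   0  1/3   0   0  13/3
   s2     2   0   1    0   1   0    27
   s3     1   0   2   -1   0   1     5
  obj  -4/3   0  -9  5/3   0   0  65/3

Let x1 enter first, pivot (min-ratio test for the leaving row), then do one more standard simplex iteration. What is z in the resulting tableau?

265/6

Ratio test on column x1 — row 1: (13/3)/(1/3) = 13; row 2: 27/2 = 27/2; row 3: 5/1 = 5. Minimum is 5 at row 3 (s3 leaves); pivot element 1.
Pivot on row 3; the obj-row RHS becomes 65/3 − (-4/3)·5 = 85/3.
Next entering variable (most negative obj-row entry -19/3): x3.
Ratio test on column x3 — row 1: entry -2/3 ≤ 0; row 2: entry -3 ≤ 0; row 3: 5/2 = 5/2. Minimum is 5/2 at row 3 (x1 leaves); pivot element 2.
After the second pivot the obj-row RHS is 85/3 − (-19/3)·(5/2) = 265/6.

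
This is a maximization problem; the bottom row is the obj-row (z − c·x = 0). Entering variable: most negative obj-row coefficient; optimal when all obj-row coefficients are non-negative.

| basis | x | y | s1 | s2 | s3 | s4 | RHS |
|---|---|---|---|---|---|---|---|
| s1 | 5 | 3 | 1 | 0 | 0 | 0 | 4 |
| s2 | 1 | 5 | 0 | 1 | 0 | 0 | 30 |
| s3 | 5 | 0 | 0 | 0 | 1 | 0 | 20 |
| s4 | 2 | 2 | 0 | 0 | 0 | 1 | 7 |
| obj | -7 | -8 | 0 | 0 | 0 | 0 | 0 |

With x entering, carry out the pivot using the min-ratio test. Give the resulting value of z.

Ratio test on column x — row 1: 4/5 = 4/5; row 2: 30/1 = 30; row 3: 20/5 = 4; row 4: 7/2 = 7/2. Minimum is 4/5 at row 1 (s1 leaves); pivot element 5.
Pivot on row 1; the obj-row RHS becomes 0 − (-7)·(4/5) = 28/5.

28/5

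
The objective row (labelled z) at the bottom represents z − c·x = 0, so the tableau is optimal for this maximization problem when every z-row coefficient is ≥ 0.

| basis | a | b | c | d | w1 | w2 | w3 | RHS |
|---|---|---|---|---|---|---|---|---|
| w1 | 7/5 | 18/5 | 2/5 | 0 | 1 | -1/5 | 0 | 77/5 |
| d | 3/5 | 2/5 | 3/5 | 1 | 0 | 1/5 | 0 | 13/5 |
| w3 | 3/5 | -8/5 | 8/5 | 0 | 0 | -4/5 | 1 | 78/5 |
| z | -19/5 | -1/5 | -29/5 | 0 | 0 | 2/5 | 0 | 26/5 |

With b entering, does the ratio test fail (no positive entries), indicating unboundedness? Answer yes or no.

no

Column b has positive entries in row(s) 1, 2, so the ratio test bounds it — not unbounded.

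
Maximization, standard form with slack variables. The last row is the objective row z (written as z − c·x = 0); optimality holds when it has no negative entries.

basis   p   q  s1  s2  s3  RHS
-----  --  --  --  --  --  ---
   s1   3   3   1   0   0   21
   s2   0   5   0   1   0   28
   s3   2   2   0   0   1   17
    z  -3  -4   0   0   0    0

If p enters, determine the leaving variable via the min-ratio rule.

s1

Column p entries and ratios — s1: 21/3 = 7; s2: 0 ≤ 0, skip; s3: 17/2 = 17/2.
Smallest ratio is 7 in the row of s1, so s1 leaves.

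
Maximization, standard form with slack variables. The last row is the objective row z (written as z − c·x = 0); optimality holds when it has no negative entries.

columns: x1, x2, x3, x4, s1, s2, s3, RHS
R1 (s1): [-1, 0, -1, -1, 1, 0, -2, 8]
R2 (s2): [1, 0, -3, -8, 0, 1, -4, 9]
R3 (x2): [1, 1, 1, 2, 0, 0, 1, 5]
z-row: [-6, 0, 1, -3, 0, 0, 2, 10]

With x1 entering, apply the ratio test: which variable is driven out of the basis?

x2

Column x1 entries and ratios — s1: -1 ≤ 0, skip; s2: 9/1 = 9; x2: 5/1 = 5.
Smallest ratio is 5 in the row of x2, so x2 leaves.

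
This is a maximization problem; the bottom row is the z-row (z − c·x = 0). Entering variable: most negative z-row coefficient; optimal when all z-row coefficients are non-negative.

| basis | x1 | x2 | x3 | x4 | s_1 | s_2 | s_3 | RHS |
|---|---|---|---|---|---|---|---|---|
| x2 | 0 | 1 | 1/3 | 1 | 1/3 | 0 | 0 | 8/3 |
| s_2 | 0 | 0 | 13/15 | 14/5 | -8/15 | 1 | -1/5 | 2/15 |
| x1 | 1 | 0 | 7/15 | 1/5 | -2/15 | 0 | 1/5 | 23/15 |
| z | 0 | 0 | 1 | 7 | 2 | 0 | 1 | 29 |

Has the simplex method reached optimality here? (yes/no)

Every z-row coefficient is ≥ 0, so the tableau is optimal.

yes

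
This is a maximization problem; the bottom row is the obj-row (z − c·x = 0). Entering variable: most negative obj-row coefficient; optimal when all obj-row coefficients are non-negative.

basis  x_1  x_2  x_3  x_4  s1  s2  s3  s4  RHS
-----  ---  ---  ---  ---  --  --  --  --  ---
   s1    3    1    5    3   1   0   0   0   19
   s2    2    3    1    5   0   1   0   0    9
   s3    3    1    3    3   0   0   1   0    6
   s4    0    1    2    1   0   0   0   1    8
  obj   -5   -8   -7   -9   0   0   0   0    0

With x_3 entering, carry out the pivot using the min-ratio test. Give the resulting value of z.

Ratio test on column x_3 — row 1: 19/5 = 19/5; row 2: 9/1 = 9; row 3: 6/3 = 2; row 4: 8/2 = 4. Minimum is 2 at row 3 (s3 leaves); pivot element 3.
Pivot on row 3; the obj-row RHS becomes 0 − (-7)·2 = 14.

14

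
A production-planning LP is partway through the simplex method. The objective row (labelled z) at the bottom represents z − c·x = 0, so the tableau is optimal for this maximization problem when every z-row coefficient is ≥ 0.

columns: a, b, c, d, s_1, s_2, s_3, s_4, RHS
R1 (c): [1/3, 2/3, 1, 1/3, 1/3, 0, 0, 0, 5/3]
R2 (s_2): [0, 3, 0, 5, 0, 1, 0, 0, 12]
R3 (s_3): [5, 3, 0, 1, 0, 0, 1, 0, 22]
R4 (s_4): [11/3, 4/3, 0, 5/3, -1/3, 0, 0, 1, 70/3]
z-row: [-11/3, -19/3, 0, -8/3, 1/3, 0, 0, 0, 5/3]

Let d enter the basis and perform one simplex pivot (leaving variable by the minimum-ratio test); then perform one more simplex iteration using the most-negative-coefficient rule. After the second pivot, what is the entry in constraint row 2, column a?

-3/7

Ratio test on column d — row 1: (5/3)/(1/3) = 5; row 2: 12/5 = 12/5; row 3: 22/1 = 22; row 4: (70/3)/(5/3) = 14. Minimum is 12/5 at row 2 (s_2 leaves); pivot element 5.
Divide row 2 by 5; eliminate column d from the other rows.
Second iteration: most negative z-row entry is -71/15 in column b, so b enters.
Ratio test on column b — row 1: (13/15)/(7/15) = 13/7; row 2: (12/5)/(3/5) = 4; row 3: (98/5)/(12/5) = 49/6; row 4: (58/3)/(1/3) = 58. Minimum is 13/7 at row 1 (c leaves); pivot element 7/15.
Divide row 1 by 7/15; eliminate column b from the other rows.
After both pivots, the entry at constraint row 2, column a is -3/7.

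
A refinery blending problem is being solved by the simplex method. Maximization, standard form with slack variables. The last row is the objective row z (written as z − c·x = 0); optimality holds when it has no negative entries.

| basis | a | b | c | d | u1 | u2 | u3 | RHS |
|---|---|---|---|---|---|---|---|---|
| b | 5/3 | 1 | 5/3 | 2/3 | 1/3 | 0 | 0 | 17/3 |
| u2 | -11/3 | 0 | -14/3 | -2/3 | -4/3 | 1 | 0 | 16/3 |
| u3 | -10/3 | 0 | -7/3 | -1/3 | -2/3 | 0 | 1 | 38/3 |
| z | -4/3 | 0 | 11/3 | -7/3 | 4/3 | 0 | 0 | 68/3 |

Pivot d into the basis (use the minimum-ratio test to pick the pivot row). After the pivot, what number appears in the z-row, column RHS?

Ratio test on column d — row 1: (17/3)/(2/3) = 17/2; row 2: entry -2/3 ≤ 0; row 3: entry -1/3 ≤ 0. Minimum is 17/2 at row 1 (b leaves); pivot element 2/3.
Divide row 1 by 2/3; eliminate column d from the other rows.
z-row update in column RHS: 68/3 − (-7/3)·(17/2) = 85/2.

85/2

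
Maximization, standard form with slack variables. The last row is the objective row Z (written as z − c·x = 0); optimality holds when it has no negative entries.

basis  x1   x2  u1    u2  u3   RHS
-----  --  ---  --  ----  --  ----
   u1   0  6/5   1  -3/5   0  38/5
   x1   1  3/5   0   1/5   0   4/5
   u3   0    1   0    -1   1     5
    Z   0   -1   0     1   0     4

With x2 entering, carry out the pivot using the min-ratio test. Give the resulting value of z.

16/3

Ratio test on column x2 — row 1: (38/5)/(6/5) = 19/3; row 2: (4/5)/(3/5) = 4/3; row 3: 5/1 = 5. Minimum is 4/3 at row 2 (x1 leaves); pivot element 3/5.
Pivot on row 2; the Z-row RHS becomes 4 − (-1)·(4/3) = 16/3.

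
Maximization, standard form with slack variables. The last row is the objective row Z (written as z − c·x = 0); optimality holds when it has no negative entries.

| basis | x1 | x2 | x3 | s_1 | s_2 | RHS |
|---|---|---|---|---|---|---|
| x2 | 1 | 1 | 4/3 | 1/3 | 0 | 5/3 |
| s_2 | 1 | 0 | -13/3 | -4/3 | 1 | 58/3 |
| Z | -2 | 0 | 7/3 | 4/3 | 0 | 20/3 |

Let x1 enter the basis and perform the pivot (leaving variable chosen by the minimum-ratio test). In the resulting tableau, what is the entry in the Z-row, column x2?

Ratio test on column x1 — row 1: (5/3)/1 = 5/3; row 2: (58/3)/1 = 58/3. Minimum is 5/3 at row 1 (x2 leaves); pivot element 1.
Divide row 1 by 1; eliminate column x1 from the other rows.
Z-row update in column x2: 0 − (-2)·1 = 2.

2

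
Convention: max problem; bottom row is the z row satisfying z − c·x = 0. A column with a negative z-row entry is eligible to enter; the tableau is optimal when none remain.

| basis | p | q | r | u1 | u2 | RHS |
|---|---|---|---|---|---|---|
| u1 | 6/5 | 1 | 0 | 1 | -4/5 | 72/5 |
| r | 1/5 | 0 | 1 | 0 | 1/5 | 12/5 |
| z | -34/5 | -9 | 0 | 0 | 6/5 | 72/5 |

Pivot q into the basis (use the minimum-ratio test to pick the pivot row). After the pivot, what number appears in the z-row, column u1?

Ratio test on column q — row 1: (72/5)/1 = 72/5; row 2: entry 0 ≤ 0. Minimum is 72/5 at row 1 (u1 leaves); pivot element 1.
Divide row 1 by 1; eliminate column q from the other rows.
z-row update in column u1: 0 − (-9)·1 = 9.

9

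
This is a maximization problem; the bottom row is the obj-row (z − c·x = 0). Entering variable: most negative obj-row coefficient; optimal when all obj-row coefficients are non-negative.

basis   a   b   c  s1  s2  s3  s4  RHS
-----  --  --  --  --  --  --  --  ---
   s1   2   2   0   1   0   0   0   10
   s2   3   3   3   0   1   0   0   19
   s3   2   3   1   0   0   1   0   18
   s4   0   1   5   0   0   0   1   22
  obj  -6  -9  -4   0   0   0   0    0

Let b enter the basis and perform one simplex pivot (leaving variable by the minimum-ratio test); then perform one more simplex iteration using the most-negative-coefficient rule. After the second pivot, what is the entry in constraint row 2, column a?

0

Ratio test on column b — row 1: 10/2 = 5; row 2: 19/3 = 19/3; row 3: 18/3 = 6; row 4: 22/1 = 22. Minimum is 5 at row 1 (s1 leaves); pivot element 2.
Divide row 1 by 2; eliminate column b from the other rows.
Second iteration: most negative obj-row entry is -4 in column c, so c enters.
Ratio test on column c — row 1: entry 0 ≤ 0; row 2: 4/3 = 4/3; row 3: 3/1 = 3; row 4: 17/5 = 17/5. Minimum is 4/3 at row 2 (s2 leaves); pivot element 3.
Divide row 2 by 3; eliminate column c from the other rows.
After both pivots, the entry at constraint row 2, column a is 0.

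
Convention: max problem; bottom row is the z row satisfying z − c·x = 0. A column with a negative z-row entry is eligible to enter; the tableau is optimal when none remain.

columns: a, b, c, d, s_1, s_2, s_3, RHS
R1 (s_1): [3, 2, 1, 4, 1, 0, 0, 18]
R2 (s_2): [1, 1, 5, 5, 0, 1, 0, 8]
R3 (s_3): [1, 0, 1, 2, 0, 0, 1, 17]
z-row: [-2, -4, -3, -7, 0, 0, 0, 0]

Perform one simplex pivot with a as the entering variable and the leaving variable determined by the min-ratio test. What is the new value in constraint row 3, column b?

-2/3

Ratio test on column a — row 1: 18/3 = 6; row 2: 8/1 = 8; row 3: 17/1 = 17. Minimum is 6 at row 1 (s_1 leaves); pivot element 3.
Divide row 1 by 3; eliminate column a from the other rows.
Row 3 update in column b: 0 − 1·(2/3) = -2/3.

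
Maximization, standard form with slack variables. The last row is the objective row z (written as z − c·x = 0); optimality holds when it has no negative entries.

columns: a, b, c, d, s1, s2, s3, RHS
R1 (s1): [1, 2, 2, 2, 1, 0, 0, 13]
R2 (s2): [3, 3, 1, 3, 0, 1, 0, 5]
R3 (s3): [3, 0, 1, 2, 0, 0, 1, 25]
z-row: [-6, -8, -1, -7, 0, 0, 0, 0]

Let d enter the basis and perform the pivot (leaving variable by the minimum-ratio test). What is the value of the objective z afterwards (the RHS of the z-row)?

Ratio test on column d — row 1: 13/2 = 13/2; row 2: 5/3 = 5/3; row 3: 25/2 = 25/2. Minimum is 5/3 at row 2 (s2 leaves); pivot element 3.
Pivot on row 2; the z-row RHS becomes 0 − (-7)·(5/3) = 35/3.

35/3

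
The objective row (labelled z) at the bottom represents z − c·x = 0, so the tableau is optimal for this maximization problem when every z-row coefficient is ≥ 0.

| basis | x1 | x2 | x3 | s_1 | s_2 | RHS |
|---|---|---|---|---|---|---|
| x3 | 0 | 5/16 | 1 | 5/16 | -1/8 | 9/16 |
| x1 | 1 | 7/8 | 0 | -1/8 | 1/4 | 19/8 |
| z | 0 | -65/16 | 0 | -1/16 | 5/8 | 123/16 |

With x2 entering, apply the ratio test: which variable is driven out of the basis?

Column x2 entries and ratios — x3: (9/16)/(5/16) = 9/5; x1: (19/8)/(7/8) = 19/7.
Smallest ratio is 9/5 in the row of x3, so x3 leaves.

x3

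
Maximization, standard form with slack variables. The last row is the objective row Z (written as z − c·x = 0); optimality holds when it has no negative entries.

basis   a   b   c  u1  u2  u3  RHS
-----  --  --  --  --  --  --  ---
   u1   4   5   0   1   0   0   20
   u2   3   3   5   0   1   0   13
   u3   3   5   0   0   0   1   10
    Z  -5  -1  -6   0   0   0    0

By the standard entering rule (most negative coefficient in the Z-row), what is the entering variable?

Negative Z-row entries: a: -5, b: -1, c: -6.
The most negative is -6 in column c, so c enters.

c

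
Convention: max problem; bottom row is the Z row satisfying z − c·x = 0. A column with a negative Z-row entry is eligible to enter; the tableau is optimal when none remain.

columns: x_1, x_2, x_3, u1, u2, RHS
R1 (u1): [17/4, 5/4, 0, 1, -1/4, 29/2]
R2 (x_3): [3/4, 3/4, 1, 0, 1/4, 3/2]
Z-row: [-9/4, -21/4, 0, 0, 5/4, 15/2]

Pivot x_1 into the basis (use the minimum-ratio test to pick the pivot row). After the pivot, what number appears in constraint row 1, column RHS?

Ratio test on column x_1 — row 1: (29/2)/(17/4) = 58/17; row 2: (3/2)/(3/4) = 2. Minimum is 2 at row 2 (x_3 leaves); pivot element 3/4.
Divide row 2 by 3/4; eliminate column x_1 from the other rows.
Row 1 update in column RHS: 29/2 − (17/4)·2 = 6.

6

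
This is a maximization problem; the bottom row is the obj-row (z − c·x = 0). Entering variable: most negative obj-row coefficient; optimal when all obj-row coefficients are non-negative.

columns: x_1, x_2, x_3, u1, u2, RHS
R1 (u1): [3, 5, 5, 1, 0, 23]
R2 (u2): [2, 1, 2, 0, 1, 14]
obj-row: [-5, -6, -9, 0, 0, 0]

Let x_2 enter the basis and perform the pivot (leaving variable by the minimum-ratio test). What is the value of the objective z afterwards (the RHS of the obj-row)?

138/5

Ratio test on column x_2 — row 1: 23/5 = 23/5; row 2: 14/1 = 14. Minimum is 23/5 at row 1 (u1 leaves); pivot element 5.
Pivot on row 1; the obj-row RHS becomes 0 − (-6)·(23/5) = 138/5.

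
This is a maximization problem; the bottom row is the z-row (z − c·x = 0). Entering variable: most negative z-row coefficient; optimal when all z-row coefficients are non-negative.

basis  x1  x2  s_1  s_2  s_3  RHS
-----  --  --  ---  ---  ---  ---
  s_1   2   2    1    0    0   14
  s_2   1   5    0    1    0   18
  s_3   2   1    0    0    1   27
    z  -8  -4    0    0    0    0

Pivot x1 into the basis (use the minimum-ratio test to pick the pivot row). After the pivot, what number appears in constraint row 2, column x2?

4

Ratio test on column x1 — row 1: 14/2 = 7; row 2: 18/1 = 18; row 3: 27/2 = 27/2. Minimum is 7 at row 1 (s_1 leaves); pivot element 2.
Divide row 1 by 2; eliminate column x1 from the other rows.
Row 2 update in column x2: 5 − 1·1 = 4.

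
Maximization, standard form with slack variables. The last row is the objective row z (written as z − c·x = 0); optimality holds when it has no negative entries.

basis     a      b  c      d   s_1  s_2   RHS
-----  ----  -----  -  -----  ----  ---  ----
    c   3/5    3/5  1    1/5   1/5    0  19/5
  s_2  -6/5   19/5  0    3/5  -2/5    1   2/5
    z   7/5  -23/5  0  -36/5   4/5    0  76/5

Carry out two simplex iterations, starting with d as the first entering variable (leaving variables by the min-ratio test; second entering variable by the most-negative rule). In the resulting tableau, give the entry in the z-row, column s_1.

Ratio test on column d — row 1: (19/5)/(1/5) = 19; row 2: (2/5)/(3/5) = 2/3. Minimum is 2/3 at row 2 (s_2 leaves); pivot element 3/5.
Divide row 2 by 3/5; eliminate column d from the other rows.
Second iteration: most negative z-row entry is -13 in column a, so a enters.
Ratio test on column a — row 1: (11/3)/1 = 11/3; row 2: entry -2 ≤ 0. Minimum is 11/3 at row 1 (c leaves); pivot element 1.
Divide row 1 by 1; eliminate column a from the other rows.
After both pivots, the entry at the z-row, column s_1 is 1/3.

1/3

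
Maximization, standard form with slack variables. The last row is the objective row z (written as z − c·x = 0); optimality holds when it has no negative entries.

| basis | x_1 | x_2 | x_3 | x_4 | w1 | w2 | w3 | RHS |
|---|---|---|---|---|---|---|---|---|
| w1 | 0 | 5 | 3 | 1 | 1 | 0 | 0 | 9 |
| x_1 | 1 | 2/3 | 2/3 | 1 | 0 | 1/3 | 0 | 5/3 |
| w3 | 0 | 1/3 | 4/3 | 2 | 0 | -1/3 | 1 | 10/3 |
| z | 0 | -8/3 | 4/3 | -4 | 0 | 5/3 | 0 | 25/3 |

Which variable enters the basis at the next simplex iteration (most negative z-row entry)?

Negative z-row entries: x_2: -8/3, x_4: -4.
The most negative is -4 in column x_4, so x_4 enters.

x_4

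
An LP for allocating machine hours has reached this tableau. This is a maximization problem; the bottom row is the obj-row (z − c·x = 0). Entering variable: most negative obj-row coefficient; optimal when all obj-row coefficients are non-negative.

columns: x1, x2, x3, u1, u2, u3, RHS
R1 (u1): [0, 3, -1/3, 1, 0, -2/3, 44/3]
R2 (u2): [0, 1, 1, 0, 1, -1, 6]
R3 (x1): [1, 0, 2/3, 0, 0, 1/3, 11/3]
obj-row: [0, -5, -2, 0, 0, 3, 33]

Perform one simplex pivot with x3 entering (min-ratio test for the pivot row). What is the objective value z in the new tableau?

Ratio test on column x3 — row 1: entry -1/3 ≤ 0; row 2: 6/1 = 6; row 3: (11/3)/(2/3) = 11/2. Minimum is 11/2 at row 3 (x1 leaves); pivot element 2/3.
Pivot on row 3; the obj-row RHS becomes 33 − (-2)·(11/2) = 44.

44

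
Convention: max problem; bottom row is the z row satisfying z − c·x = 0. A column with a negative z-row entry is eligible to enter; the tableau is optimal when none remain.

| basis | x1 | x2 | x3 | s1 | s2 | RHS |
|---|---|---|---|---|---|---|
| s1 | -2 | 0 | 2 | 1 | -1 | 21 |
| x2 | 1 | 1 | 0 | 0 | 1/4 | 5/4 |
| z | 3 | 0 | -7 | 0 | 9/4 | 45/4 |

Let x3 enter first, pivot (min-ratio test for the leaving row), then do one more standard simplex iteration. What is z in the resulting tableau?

359/4

Ratio test on column x3 — row 1: 21/2 = 21/2; row 2: entry 0 ≤ 0. Minimum is 21/2 at row 1 (s1 leaves); pivot element 2.
Pivot on row 1; the z-row RHS becomes 45/4 − (-7)·(21/2) = 339/4.
Next entering variable (most negative z-row entry -4): x1.
Ratio test on column x1 — row 1: entry -1 ≤ 0; row 2: (5/4)/1 = 5/4. Minimum is 5/4 at row 2 (x2 leaves); pivot element 1.
After the second pivot the z-row RHS is 339/4 − (-4)·(5/4) = 359/4.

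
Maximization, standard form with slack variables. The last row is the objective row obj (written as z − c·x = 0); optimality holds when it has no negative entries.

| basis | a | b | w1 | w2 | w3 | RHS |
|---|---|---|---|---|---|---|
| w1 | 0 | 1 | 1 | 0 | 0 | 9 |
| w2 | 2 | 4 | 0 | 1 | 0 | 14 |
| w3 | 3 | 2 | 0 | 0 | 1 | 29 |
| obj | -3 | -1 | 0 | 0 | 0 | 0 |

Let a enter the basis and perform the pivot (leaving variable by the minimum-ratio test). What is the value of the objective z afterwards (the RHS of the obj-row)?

21

Ratio test on column a — row 1: entry 0 ≤ 0; row 2: 14/2 = 7; row 3: 29/3 = 29/3. Minimum is 7 at row 2 (w2 leaves); pivot element 2.
Pivot on row 2; the obj-row RHS becomes 0 − (-3)·7 = 21.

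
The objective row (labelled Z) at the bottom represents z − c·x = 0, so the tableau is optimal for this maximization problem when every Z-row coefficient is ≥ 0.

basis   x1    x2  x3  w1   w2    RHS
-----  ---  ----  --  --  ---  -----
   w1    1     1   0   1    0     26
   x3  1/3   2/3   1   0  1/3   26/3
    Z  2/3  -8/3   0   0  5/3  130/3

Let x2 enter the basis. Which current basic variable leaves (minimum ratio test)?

x3

Column x2 entries and ratios — w1: 26/1 = 26; x3: (26/3)/(2/3) = 13.
Smallest ratio is 13 in the row of x3, so x3 leaves.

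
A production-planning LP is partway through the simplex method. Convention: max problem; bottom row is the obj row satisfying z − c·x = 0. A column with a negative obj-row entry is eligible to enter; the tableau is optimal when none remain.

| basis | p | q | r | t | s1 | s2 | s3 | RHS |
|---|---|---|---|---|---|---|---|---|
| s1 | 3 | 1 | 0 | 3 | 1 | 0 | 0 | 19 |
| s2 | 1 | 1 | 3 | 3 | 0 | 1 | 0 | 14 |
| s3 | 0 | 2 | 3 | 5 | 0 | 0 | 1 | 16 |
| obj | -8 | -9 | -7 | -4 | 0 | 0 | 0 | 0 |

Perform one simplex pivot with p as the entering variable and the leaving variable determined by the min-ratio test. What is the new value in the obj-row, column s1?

Ratio test on column p — row 1: 19/3 = 19/3; row 2: 14/1 = 14; row 3: entry 0 ≤ 0. Minimum is 19/3 at row 1 (s1 leaves); pivot element 3.
Divide row 1 by 3; eliminate column p from the other rows.
obj-row update in column s1: 0 − (-8)·(1/3) = 8/3.

8/3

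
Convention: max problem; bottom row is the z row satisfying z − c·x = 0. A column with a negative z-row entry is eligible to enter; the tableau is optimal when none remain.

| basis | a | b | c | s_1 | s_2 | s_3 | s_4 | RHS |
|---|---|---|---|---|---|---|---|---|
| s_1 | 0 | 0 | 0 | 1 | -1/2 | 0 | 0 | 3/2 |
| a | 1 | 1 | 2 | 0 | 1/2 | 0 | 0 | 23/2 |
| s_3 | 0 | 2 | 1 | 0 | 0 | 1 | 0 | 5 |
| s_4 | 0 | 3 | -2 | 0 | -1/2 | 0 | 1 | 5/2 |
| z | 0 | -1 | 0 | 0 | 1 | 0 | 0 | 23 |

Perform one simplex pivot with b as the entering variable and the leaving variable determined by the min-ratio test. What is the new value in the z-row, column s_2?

Ratio test on column b — row 1: entry 0 ≤ 0; row 2: (23/2)/1 = 23/2; row 3: 5/2 = 5/2; row 4: (5/2)/3 = 5/6. Minimum is 5/6 at row 4 (s_4 leaves); pivot element 3.
Divide row 4 by 3; eliminate column b from the other rows.
z-row update in column s_2: 1 − (-1)·(-1/6) = 5/6.

5/6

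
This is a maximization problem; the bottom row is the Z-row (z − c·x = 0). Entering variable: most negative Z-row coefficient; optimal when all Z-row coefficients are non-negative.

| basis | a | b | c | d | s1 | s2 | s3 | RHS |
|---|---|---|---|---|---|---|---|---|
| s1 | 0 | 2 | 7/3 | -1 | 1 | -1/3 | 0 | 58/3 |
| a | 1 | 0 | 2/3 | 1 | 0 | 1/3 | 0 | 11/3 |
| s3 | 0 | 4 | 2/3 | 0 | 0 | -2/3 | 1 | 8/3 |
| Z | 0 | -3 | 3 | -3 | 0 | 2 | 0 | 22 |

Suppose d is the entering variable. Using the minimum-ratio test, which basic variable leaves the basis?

Column d entries and ratios — s1: -1 ≤ 0, skip; a: (11/3)/1 = 11/3; s3: 0 ≤ 0, skip.
Smallest ratio is 11/3 in the row of a, so a leaves.

a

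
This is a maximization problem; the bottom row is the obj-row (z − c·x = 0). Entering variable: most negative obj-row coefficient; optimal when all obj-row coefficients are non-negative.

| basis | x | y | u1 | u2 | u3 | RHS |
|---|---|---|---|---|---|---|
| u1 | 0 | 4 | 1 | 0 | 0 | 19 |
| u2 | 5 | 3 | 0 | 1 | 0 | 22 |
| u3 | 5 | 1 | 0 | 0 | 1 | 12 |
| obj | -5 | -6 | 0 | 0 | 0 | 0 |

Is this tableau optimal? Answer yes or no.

The obj-row has a negative entry -6 in column y, so it is not optimal.

no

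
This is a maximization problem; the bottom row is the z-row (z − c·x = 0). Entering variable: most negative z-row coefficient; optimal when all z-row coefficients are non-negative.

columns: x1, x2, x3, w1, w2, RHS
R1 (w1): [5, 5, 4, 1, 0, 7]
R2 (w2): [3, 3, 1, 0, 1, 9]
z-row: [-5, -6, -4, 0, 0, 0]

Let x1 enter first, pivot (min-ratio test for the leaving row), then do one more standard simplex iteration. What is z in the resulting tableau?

Ratio test on column x1 — row 1: 7/5 = 7/5; row 2: 9/3 = 3. Minimum is 7/5 at row 1 (w1 leaves); pivot element 5.
Pivot on row 1; the z-row RHS becomes 0 − (-5)·(7/5) = 7.
Next entering variable (most negative z-row entry -1): x2.
Ratio test on column x2 — row 1: (7/5)/1 = 7/5; row 2: entry 0 ≤ 0. Minimum is 7/5 at row 1 (x1 leaves); pivot element 1.
After the second pivot the z-row RHS is 7 − (-1)·(7/5) = 42/5.

42/5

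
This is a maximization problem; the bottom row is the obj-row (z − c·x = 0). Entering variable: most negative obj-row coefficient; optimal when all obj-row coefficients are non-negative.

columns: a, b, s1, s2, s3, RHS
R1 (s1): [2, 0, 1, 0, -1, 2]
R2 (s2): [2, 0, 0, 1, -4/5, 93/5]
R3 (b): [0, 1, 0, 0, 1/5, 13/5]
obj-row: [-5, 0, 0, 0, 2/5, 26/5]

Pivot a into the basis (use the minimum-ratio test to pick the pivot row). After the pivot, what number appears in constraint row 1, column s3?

-1/2

Ratio test on column a — row 1: 2/2 = 1; row 2: (93/5)/2 = 93/10; row 3: entry 0 ≤ 0. Minimum is 1 at row 1 (s1 leaves); pivot element 2.
Divide row 1 by 2; eliminate column a from the other rows.
In the new row 1, the s3 entry is the old entry divided by the pivot: (-1)/2 = -1/2.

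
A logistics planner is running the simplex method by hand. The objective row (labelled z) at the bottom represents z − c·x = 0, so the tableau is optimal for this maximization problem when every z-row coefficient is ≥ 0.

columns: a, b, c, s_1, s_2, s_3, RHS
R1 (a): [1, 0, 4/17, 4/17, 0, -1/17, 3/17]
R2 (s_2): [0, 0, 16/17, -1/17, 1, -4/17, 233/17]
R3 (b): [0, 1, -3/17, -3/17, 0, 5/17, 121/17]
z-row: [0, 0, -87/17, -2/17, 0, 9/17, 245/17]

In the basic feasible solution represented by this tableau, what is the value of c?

c is not in the basis, so in the current basic feasible solution c = 0.

0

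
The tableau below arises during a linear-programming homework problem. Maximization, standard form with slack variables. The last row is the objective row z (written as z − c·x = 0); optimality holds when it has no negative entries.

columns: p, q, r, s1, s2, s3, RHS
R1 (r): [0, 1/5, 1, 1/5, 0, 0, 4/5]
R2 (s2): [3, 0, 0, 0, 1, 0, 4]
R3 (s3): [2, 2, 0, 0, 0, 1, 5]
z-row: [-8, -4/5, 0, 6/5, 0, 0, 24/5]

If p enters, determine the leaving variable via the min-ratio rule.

s2

Column p entries and ratios — r: 0 ≤ 0, skip; s2: 4/3 = 4/3; s3: 5/2 = 5/2.
Smallest ratio is 4/3 in the row of s2, so s2 leaves.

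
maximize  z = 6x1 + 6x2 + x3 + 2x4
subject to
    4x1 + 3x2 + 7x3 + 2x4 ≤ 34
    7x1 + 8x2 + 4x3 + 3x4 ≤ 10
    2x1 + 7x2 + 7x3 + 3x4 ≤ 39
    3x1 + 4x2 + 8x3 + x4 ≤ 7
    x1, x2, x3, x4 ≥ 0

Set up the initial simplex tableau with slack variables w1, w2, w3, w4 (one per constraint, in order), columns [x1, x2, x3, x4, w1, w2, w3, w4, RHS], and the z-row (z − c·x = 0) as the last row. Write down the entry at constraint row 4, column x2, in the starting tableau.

4

Constraint 4 has coefficient 4 on x2.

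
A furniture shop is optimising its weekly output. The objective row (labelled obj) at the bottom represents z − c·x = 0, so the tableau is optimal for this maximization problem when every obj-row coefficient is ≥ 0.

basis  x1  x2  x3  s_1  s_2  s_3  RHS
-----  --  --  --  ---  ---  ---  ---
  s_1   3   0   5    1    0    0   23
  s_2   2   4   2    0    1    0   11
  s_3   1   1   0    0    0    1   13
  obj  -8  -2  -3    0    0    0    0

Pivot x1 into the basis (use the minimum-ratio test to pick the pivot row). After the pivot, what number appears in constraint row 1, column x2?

Ratio test on column x1 — row 1: 23/3 = 23/3; row 2: 11/2 = 11/2; row 3: 13/1 = 13. Minimum is 11/2 at row 2 (s_2 leaves); pivot element 2.
Divide row 2 by 2; eliminate column x1 from the other rows.
Row 1 update in column x2: 0 − 3·2 = -6.

-6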